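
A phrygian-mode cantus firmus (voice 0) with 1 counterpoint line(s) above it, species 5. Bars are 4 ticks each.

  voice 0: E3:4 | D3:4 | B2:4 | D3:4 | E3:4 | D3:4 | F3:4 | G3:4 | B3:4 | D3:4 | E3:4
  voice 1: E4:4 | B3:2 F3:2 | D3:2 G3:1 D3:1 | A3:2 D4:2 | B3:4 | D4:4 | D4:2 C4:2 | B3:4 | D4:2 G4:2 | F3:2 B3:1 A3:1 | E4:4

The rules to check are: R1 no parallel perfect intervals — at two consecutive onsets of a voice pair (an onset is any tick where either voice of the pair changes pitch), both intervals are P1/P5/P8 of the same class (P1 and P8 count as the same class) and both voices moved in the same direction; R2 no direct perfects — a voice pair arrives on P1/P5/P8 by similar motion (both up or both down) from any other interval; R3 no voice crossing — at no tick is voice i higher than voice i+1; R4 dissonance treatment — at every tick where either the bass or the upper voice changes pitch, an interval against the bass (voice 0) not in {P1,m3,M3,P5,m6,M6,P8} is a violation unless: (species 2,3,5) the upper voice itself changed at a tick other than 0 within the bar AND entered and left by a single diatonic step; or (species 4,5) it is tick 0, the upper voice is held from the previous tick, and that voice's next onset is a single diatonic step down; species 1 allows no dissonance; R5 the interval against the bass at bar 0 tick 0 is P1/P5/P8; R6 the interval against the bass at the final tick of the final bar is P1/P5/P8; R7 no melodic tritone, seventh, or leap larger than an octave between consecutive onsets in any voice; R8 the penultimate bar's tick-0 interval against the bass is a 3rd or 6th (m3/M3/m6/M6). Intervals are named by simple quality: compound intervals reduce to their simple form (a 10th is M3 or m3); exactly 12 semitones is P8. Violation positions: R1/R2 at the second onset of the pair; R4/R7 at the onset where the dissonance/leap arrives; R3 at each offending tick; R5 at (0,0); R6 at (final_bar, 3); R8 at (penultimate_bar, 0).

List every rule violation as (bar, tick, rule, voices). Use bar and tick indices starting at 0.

(1, 2, R7, (1,))
(3, 0, R2, (0, 1))
(9, 0, R7, (1,))
(9, 2, R7, (1,))
(10, 0, R2, (0, 1))

bar 0: v0=E3 v1=E4 downbeat P8
bar 1: v0=D3 v1=B3 downbeat M6
bar 2: v0=B2 v1=D3 downbeat m3
bar 3: v0=D3 v1=A3 downbeat P5
bar 4: v0=E3 v1=B3 downbeat P5
bar 5: v0=D3 v1=D4 downbeat P8
bar 6: v0=F3 v1=D4 downbeat M6
bar 7: v0=G3 v1=B3 downbeat M3
bar 8: v0=B3 v1=D4 downbeat m3
bar 9: v0=D3 v1=F3 downbeat m3
bar 10: v0=E3 v1=E4 downbeat P8
  -> R7 @ bar 1 tick 2 v(1,): B3->F3 leap 6st
  -> R2 @ bar 3 tick 0 v(0, 1): B2/D3 m3 -> D3/A3 P5 similar
  -> R7 @ bar 9 tick 0 v(1,): G4->F3 leap 14st
  -> R7 @ bar 9 tick 2 v(1,): F3->B3 leap 6st
  -> R2 @ bar 10 tick 0 v(0, 1): D3/A3 P5 -> E3/E4 P8 similar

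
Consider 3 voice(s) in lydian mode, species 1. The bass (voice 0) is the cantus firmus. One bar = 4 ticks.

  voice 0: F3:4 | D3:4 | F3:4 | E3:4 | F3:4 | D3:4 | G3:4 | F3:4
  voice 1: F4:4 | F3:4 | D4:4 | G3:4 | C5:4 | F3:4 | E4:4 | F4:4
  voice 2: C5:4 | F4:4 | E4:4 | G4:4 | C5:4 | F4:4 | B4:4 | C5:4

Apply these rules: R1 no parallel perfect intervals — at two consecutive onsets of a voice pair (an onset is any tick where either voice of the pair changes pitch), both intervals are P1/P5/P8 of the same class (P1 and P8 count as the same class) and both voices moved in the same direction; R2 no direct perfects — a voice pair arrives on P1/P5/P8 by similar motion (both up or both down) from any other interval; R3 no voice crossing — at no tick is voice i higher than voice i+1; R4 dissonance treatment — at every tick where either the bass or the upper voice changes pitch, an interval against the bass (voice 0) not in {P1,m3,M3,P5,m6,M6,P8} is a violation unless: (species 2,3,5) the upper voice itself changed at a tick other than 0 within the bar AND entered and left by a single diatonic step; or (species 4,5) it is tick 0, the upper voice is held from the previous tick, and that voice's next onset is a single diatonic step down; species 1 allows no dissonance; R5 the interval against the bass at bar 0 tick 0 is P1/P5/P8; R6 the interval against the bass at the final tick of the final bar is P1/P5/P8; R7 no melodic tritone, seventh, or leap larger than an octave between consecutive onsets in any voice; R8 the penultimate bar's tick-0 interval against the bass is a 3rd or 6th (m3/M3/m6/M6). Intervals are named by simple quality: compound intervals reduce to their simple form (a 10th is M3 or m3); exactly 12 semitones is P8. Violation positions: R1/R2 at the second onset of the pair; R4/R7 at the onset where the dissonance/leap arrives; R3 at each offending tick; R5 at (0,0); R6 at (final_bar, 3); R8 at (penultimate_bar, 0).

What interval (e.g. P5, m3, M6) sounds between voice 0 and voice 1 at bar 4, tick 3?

P5

voice 0=F3 voice 1=C5 -> P5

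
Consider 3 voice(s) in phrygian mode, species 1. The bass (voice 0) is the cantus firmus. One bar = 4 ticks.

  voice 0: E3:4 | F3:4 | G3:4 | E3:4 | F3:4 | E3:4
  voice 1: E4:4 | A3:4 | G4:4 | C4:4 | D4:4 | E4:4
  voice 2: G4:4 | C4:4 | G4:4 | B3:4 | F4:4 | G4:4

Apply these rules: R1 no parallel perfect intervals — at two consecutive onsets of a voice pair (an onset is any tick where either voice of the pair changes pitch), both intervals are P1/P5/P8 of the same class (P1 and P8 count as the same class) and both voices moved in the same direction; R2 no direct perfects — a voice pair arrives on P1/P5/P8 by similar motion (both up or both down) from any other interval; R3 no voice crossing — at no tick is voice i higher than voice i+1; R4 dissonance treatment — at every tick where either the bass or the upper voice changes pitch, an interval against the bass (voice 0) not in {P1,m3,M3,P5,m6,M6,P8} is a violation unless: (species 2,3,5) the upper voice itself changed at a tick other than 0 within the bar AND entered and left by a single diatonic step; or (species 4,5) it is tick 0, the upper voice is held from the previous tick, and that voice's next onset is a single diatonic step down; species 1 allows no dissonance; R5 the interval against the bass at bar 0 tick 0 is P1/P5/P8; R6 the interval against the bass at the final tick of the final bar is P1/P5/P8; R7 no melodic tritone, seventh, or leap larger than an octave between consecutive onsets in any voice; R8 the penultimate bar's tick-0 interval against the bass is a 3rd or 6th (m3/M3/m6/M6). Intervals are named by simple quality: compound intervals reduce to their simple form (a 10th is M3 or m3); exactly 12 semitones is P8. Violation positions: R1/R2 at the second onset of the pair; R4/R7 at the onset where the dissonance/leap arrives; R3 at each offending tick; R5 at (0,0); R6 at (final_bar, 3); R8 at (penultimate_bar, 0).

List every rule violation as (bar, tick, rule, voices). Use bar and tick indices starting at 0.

bar 0: v0=E3 v1=E4 v2=G4 downbeat m3
bar 1: v0=F3 v1=A3 v2=C4 downbeat P5
bar 2: v0=G3 v1=G4 v2=G4 downbeat P8
bar 3: v0=E3 v1=C4 v2=B3 downbeat P5
bar 4: v0=F3 v1=D4 v2=F4 downbeat P8
bar 5: v0=E3 v1=E4 v2=G4 downbeat m3
  -> R5 @ bar 0 tick 0 v(0, 2): opens on m3
  -> R2 @ bar 2 tick 0 v(0, 1): F3/A3 M3 -> G3/G4 P8 similar
  -> R2 @ bar 2 tick 0 v(0, 2): F3/C4 P5 -> G3/G4 P8 similar
  -> R2 @ bar 2 tick 0 v(1, 2): A3/C4 m3 -> G4/G4 P1 similar
  -> R7 @ bar 2 tick 0 v(1,): A3->G4 leap 10st
  -> R2 @ bar 3 tick 0 v(0, 2): G3/G4 P8 -> E3/B3 P5 similar
  -> R3 @ bar 3 tick 0 v(1, 2): C4 above B3
  -> R3 @ bar 3 tick 1 v(1, 2): C4 above B3
  -> R3 @ bar 3 tick 2 v(1, 2): C4 above B3
  -> R3 @ bar 3 tick 3 v(1, 2): C4 above B3
  -> R2 @ bar 4 tick 0 v(0, 2): E3/B3 P5 -> F3/F4 P8 similar
  -> R7 @ bar 4 tick 0 v(2,): B3->F4 leap 6st
  -> R8 @ bar 4 tick 0 v(0, 2): penult P8 not 3rd/6th
  -> R6 @ bar 5 tick 3 v(0, 2): closes on m3

(0, 0, R5, (0, 2))
(2, 0, R2, (0, 1))
(2, 0, R2, (0, 2))
(2, 0, R2, (1, 2))
(2, 0, R7, (1,))
(3, 0, R2, (0, 2))
(3, 0, R3, (1, 2))
(3, 1, R3, (1, 2))
(3, 2, R3, (1, 2))
(3, 3, R3, (1, 2))
(4, 0, R2, (0, 2))
(4, 0, R7, (2,))
(4, 0, R8, (0, 2))
(5, 3, R6, (0, 2))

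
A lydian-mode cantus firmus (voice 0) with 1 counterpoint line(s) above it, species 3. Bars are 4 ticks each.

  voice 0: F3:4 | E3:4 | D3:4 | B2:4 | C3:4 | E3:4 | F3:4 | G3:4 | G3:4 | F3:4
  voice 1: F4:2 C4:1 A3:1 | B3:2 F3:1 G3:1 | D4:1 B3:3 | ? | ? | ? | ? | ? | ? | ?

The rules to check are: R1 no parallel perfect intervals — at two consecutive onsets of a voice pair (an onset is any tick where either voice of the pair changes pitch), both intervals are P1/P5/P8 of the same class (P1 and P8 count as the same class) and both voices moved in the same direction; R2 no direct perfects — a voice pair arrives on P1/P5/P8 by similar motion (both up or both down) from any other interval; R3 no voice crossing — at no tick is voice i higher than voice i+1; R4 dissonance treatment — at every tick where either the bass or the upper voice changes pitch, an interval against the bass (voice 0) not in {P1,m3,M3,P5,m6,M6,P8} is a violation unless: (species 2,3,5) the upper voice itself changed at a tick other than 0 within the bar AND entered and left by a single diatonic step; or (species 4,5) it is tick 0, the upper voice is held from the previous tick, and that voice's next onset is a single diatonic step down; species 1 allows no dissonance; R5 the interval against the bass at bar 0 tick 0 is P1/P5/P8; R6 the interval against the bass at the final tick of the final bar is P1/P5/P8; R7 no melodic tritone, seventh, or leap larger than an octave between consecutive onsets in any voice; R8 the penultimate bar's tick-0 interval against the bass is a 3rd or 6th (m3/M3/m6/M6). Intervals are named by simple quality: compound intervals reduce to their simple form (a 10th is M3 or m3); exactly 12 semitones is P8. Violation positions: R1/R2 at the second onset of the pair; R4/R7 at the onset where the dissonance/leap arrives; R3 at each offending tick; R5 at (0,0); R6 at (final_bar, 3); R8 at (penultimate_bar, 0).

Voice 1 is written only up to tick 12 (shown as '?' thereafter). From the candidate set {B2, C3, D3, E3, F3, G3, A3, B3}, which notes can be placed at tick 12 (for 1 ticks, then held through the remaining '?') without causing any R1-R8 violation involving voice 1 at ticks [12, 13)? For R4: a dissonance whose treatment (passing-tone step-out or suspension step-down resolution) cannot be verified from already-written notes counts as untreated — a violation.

{B3, D3, G3}

B2: violates R2
C3: violates R4,R7
D3: legal
E3: violates R4
F3: violates R4,R7
G3: legal
A3: violates R4
B3: legal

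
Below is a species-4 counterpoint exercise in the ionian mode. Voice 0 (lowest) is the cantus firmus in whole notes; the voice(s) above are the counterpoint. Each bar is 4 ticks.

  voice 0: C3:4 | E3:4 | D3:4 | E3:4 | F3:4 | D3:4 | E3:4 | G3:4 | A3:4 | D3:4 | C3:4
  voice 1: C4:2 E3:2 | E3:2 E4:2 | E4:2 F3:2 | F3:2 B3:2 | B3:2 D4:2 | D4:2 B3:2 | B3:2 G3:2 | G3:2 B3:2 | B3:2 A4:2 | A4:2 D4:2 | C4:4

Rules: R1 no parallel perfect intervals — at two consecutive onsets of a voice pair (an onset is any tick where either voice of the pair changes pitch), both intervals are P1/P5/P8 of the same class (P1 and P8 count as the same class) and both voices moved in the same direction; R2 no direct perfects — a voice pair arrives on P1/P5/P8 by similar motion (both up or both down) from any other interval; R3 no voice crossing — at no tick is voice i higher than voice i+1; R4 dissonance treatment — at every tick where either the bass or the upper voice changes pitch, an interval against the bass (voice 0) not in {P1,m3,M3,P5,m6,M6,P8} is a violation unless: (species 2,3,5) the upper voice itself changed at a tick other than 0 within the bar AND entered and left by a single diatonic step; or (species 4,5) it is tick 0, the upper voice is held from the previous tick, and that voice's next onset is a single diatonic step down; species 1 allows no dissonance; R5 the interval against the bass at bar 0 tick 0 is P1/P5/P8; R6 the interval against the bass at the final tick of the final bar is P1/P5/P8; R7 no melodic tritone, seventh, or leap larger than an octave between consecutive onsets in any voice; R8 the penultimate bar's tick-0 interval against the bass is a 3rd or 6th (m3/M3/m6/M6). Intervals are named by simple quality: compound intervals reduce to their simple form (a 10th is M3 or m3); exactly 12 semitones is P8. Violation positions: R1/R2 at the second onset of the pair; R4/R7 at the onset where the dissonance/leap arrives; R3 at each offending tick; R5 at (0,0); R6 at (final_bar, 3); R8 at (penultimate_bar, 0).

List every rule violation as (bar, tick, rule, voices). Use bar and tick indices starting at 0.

bar 0: v0=C3 v1=C4 downbeat P8
bar 1: v0=E3 v1=E3 downbeat P1
bar 2: v0=D3 v1=E4 downbeat M2
bar 3: v0=E3 v1=F3 downbeat m2
bar 4: v0=F3 v1=B3 downbeat TT
bar 5: v0=D3 v1=D4 downbeat P8
bar 6: v0=E3 v1=B3 downbeat P5
bar 7: v0=G3 v1=G3 downbeat P1
bar 8: v0=A3 v1=B3 downbeat M2
bar 9: v0=D3 v1=A4 downbeat P5
bar 10: v0=C3 v1=C4 downbeat P8
  -> R4 @ bar 2 tick 0 v(0, 1): D3/E4 M2 untreated
  -> R7 @ bar 2 tick 2 v(1,): E4->F3 leap 11st
  -> R4 @ bar 3 tick 0 v(0, 1): E3/F3 m2 untreated
  -> R7 @ bar 3 tick 2 v(1,): F3->B3 leap 6st
  -> R4 @ bar 4 tick 0 v(0, 1): F3/B3 TT untreated
  -> R4 @ bar 8 tick 0 v(0, 1): A3/B3 M2 untreated
  -> R7 @ bar 8 tick 2 v(1,): B3->A4 leap 10st
  -> R8 @ bar 9 tick 0 v(0, 1): penult P5 not 3rd/6th
  -> R1 @ bar 10 tick 0 v(0, 1): D3/D4 P8 -> C3/C4 P8 similar

(2, 0, R4, (0, 1))
(2, 2, R7, (1,))
(3, 0, R4, (0, 1))
(3, 2, R7, (1,))
(4, 0, R4, (0, 1))
(8, 0, R4, (0, 1))
(8, 2, R7, (1,))
(9, 0, R8, (0, 1))
(10, 0, R1, (0, 1))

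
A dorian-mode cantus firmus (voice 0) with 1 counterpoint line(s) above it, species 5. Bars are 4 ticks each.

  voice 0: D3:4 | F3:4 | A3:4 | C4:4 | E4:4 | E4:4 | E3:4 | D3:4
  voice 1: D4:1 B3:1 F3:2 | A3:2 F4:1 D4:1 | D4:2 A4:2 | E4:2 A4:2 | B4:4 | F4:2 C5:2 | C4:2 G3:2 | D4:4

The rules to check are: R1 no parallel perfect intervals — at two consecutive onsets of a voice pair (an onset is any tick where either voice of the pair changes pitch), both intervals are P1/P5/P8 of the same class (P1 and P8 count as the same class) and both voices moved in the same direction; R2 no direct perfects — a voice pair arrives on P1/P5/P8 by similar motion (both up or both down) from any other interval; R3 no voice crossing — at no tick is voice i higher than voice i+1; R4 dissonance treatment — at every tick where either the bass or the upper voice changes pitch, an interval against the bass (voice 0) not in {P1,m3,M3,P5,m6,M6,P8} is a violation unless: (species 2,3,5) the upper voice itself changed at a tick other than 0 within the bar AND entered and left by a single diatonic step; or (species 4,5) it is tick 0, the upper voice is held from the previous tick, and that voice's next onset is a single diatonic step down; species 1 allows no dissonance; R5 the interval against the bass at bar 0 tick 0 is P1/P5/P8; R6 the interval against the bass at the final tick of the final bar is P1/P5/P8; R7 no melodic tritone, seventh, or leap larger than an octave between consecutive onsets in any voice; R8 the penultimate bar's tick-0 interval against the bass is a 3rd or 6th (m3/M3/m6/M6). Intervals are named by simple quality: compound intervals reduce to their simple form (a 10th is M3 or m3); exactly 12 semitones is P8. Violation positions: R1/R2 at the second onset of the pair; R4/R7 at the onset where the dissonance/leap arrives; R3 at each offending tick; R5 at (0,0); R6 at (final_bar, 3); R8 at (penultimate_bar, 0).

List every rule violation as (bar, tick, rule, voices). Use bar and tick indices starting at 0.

(0, 2, R7, (1,))
(2, 0, R4, (0, 1))
(4, 0, R2, (0, 1))
(5, 0, R4, (0, 1))
(5, 0, R7, (1,))

bar 0: v0=D3 v1=D4 downbeat P8
bar 1: v0=F3 v1=A3 downbeat M3
bar 2: v0=A3 v1=D4 downbeat P4
bar 3: v0=C4 v1=E4 downbeat M3
bar 4: v0=E4 v1=B4 downbeat P5
bar 5: v0=E4 v1=F4 downbeat m2
bar 6: v0=E3 v1=C4 downbeat m6
bar 7: v0=D3 v1=D4 downbeat P8
  -> R7 @ bar 0 tick 2 v(1,): B3->F3 leap 6st
  -> R4 @ bar 2 tick 0 v(0, 1): A3/D4 P4 untreated
  -> R2 @ bar 4 tick 0 v(0, 1): C4/A4 M6 -> E4/B4 P5 similar
  -> R4 @ bar 5 tick 0 v(0, 1): E4/F4 m2 untreated
  -> R7 @ bar 5 tick 0 v(1,): B4->F4 leap 6st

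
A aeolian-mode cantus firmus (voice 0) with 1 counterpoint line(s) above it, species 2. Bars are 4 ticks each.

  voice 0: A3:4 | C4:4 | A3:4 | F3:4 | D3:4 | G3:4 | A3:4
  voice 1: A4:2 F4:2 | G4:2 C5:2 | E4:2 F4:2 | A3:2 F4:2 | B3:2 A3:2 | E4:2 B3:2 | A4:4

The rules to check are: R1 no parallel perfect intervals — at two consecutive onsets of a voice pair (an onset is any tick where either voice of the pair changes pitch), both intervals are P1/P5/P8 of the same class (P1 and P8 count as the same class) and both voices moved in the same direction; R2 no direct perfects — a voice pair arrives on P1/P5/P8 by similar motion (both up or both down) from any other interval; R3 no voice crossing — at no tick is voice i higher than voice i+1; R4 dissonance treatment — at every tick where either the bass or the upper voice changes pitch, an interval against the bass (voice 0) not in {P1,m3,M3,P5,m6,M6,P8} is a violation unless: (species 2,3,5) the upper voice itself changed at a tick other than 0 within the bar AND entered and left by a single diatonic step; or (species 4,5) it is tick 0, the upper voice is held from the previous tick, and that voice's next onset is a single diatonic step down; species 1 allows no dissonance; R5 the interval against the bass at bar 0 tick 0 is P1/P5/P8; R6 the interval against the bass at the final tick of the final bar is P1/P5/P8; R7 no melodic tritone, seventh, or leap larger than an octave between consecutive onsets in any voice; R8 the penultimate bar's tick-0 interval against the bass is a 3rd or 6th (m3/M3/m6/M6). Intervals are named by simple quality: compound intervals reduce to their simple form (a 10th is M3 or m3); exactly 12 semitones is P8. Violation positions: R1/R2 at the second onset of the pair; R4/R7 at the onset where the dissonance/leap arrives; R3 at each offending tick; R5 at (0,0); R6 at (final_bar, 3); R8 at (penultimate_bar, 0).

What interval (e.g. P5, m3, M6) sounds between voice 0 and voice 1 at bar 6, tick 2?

voice 0=A3 voice 1=A4 -> P8

P8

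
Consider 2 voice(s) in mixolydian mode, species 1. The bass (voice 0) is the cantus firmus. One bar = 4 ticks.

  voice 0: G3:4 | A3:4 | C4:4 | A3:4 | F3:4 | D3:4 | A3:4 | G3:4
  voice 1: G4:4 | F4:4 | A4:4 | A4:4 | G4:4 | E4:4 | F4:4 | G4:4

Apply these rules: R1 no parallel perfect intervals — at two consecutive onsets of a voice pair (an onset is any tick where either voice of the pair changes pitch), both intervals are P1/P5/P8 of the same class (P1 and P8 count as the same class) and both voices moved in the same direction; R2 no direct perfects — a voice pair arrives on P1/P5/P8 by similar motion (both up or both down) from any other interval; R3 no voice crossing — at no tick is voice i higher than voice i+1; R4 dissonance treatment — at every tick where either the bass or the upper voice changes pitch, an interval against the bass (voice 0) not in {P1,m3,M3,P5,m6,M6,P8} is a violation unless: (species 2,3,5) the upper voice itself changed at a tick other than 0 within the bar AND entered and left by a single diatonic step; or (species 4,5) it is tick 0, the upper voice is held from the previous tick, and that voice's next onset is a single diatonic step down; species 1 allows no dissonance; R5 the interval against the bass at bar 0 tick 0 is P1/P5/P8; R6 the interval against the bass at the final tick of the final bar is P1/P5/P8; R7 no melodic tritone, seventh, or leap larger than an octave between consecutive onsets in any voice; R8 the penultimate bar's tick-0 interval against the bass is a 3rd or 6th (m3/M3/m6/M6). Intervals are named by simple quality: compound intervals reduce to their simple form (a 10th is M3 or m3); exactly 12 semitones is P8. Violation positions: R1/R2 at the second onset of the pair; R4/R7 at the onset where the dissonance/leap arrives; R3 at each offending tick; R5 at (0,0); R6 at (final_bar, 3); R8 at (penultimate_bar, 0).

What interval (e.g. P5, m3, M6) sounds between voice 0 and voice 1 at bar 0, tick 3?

voice 0=G3 voice 1=G4 -> P8

P8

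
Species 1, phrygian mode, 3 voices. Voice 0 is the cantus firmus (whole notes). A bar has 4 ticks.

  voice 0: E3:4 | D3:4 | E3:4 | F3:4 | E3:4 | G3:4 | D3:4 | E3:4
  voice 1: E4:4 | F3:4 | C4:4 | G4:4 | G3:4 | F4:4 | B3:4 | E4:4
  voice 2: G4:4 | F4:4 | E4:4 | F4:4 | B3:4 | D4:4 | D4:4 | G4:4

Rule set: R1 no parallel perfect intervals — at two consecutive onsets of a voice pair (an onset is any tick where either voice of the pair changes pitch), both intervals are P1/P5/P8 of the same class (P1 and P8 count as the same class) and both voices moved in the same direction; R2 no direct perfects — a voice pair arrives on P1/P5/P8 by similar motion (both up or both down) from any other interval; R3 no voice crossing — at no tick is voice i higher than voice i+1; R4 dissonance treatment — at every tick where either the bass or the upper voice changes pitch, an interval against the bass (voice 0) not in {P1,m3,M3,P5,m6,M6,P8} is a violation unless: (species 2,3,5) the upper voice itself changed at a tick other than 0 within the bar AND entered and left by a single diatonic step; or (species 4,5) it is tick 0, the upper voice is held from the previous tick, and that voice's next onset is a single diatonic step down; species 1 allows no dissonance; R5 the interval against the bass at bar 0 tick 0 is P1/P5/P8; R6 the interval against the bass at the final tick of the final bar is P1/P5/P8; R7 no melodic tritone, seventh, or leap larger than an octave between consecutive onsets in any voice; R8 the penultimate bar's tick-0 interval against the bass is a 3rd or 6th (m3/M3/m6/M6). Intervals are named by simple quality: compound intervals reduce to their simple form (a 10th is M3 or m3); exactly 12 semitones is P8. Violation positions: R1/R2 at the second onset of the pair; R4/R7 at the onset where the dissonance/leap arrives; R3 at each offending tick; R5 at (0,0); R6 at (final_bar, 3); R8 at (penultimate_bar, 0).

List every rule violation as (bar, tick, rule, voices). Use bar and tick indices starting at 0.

(0, 0, R5, (0, 2))
(1, 0, R2, (1, 2))
(1, 0, R7, (1,))
(3, 0, R1, (0, 2))
(3, 0, R3, (1, 2))
(3, 0, R4, (0, 1))
(3, 1, R3, (1, 2))
(3, 2, R3, (1, 2))
(3, 3, R3, (1, 2))
(4, 0, R2, (0, 2))
(4, 0, R7, (2,))
(5, 0, R1, (0, 2))
(5, 0, R3, (1, 2))
(5, 0, R4, (0, 1))
(5, 0, R7, (1,))
(5, 1, R3, (1, 2))
(5, 2, R3, (1, 2))
(5, 3, R3, (1, 2))
(6, 0, R7, (1,))
(6, 0, R8, (0, 2))
(7, 0, R2, (0, 1))
(7, 3, R6, (0, 2))

bar 0: v0=E3 v1=E4 v2=G4 downbeat m3
bar 1: v0=D3 v1=F3 v2=F4 downbeat m3
bar 2: v0=E3 v1=C4 v2=E4 downbeat P8
bar 3: v0=F3 v1=G4 v2=F4 downbeat P8
bar 4: v0=E3 v1=G3 v2=B3 downbeat P5
bar 5: v0=G3 v1=F4 v2=D4 downbeat P5
bar 6: v0=D3 v1=B3 v2=D4 downbeat P8
bar 7: v0=E3 v1=E4 v2=G4 downbeat m3
  -> R5 @ bar 0 tick 0 v(0, 2): opens on m3
  -> R2 @ bar 1 tick 0 v(1, 2): E4/G4 m3 -> F3/F4 P8 similar
  -> R7 @ bar 1 tick 0 v(1,): E4->F3 leap 11st
  -> R1 @ bar 3 tick 0 v(0, 2): E3/E4 P8 -> F3/F4 P8 similar
  -> R3 @ bar 3 tick 0 v(1, 2): G4 above F4
  -> R4 @ bar 3 tick 0 v(0, 1): F3/G4 M2 untreated
  -> R3 @ bar 3 tick 1 v(1, 2): G4 above F4
  -> R3 @ bar 3 tick 2 v(1, 2): G4 above F4
  -> R3 @ bar 3 tick 3 v(1, 2): G4 above F4
  -> R2 @ bar 4 tick 0 v(0, 2): F3/F4 P8 -> E3/B3 P5 similar
  -> R7 @ bar 4 tick 0 v(2,): F4->B3 leap 6st
  -> R1 @ bar 5 tick 0 v(0, 2): E3/B3 P5 -> G3/D4 P5 similar
  -> R3 @ bar 5 tick 0 v(1, 2): F4 above D4
  -> R4 @ bar 5 tick 0 v(0, 1): G3/F4 m7 untreated
  -> R7 @ bar 5 tick 0 v(1,): G3->F4 leap 10st
  -> R3 @ bar 5 tick 1 v(1, 2): F4 above D4
  -> R3 @ bar 5 tick 2 v(1, 2): F4 above D4
  -> R3 @ bar 5 tick 3 v(1, 2): F4 above D4
  -> R7 @ bar 6 tick 0 v(1,): F4->B3 leap 6st
  -> R8 @ bar 6 tick 0 v(0, 2): penult P8 not 3rd/6th
  -> R2 @ bar 7 tick 0 v(0, 1): D3/B3 M6 -> E3/E4 P8 similar
  -> R6 @ bar 7 tick 3 v(0, 2): closes on m3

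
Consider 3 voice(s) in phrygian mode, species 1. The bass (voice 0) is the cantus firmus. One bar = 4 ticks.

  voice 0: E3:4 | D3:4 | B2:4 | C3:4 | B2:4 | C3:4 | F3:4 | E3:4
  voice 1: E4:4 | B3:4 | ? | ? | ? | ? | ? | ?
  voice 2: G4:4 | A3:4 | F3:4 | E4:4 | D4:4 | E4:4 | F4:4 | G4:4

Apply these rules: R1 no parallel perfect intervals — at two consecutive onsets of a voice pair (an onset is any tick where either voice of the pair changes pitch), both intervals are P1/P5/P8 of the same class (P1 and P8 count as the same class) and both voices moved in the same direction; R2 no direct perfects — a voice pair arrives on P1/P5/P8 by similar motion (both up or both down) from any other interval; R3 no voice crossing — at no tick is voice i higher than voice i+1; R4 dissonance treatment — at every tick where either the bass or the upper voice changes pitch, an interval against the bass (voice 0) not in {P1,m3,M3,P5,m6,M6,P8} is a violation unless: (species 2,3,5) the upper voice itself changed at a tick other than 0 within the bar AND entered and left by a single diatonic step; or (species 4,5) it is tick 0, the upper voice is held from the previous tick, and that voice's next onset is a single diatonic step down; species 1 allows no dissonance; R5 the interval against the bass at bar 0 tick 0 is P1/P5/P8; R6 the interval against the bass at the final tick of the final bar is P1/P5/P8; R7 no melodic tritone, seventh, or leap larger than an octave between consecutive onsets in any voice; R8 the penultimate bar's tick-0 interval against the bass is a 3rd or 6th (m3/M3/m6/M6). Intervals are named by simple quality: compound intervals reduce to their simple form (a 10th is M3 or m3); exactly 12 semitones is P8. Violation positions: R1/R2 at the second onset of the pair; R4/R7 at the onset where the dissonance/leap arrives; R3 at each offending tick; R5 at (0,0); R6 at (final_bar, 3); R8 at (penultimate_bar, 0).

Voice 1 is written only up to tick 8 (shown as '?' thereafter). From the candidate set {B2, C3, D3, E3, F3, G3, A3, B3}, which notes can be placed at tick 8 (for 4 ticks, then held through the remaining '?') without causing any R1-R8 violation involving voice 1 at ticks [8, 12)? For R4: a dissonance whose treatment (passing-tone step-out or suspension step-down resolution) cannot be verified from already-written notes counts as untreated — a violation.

B2: violates R2
C3: violates R4,R7
D3: legal
E3: violates R4
F3: violates R2,R4,R7
G3: violates R3
A3: violates R3,R4
B3: violates R3

{D3}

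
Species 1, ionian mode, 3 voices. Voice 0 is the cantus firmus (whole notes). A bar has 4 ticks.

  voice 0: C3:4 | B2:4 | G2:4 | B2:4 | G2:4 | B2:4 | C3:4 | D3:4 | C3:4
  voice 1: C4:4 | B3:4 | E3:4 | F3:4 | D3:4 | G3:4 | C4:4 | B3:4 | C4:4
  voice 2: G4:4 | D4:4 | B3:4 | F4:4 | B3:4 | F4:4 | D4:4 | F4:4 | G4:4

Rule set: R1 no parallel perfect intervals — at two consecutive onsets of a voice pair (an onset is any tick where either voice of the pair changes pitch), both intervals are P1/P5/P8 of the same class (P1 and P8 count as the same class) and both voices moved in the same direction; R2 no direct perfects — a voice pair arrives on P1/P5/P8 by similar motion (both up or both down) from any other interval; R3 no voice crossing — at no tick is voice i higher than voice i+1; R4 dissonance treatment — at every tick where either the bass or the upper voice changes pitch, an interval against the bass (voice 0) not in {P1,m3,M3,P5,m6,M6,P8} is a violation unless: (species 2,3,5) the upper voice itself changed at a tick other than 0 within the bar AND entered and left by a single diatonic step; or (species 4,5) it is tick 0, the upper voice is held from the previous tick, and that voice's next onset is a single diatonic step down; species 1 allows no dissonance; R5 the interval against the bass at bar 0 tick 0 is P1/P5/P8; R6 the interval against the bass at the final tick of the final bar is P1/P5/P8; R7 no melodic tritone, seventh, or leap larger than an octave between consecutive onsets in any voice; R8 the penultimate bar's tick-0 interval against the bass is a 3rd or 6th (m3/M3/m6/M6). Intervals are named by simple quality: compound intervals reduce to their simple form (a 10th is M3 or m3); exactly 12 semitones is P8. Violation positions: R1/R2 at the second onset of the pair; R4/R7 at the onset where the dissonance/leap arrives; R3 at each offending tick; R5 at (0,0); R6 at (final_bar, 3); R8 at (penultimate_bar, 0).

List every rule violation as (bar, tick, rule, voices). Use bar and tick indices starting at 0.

(1, 0, R1, (0, 1))
(2, 0, R2, (1, 2))
(3, 0, R2, (1, 2))
(3, 0, R4, (0, 1))
(3, 0, R4, (0, 2))
(3, 0, R7, (2,))
(4, 0, R2, (0, 1))
(4, 0, R7, (2,))
(5, 0, R4, (0, 2))
(5, 0, R7, (2,))
(6, 0, R2, (0, 1))
(6, 0, R4, (0, 2))
(8, 0, R2, (1, 2))

bar 0: v0=C3 v1=C4 v2=G4 downbeat P5
bar 1: v0=B2 v1=B3 v2=D4 downbeat m3
bar 2: v0=G2 v1=E3 v2=B3 downbeat M3
bar 3: v0=B2 v1=F3 v2=F4 downbeat TT
bar 4: v0=G2 v1=D3 v2=B3 downbeat M3
bar 5: v0=B2 v1=G3 v2=F4 downbeat TT
bar 6: v0=C3 v1=C4 v2=D4 downbeat M2
bar 7: v0=D3 v1=B3 v2=F4 downbeat m3
bar 8: v0=C3 v1=C4 v2=G4 downbeat P5
  -> R1 @ bar 1 tick 0 v(0, 1): C3/C4 P8 -> B2/B3 P8 similar
  -> R2 @ bar 2 tick 0 v(1, 2): B3/D4 m3 -> E3/B3 P5 similar
  -> R2 @ bar 3 tick 0 v(1, 2): E3/B3 P5 -> F3/F4 P8 similar
  -> R4 @ bar 3 tick 0 v(0, 1): B2/F3 TT untreated
  -> R4 @ bar 3 tick 0 v(0, 2): B2/F4 TT untreated
  -> R7 @ bar 3 tick 0 v(2,): B3->F4 leap 6st
  -> R2 @ bar 4 tick 0 v(0, 1): B2/F3 TT -> G2/D3 P5 similar
  -> R7 @ bar 4 tick 0 v(2,): F4->B3 leap 6st
  -> R4 @ bar 5 tick 0 v(0, 2): B2/F4 TT untreated
  -> R7 @ bar 5 tick 0 v(2,): B3->F4 leap 6st
  -> R2 @ bar 6 tick 0 v(0, 1): B2/G3 m6 -> C3/C4 P8 similar
  -> R4 @ bar 6 tick 0 v(0, 2): C3/D4 M2 untreated
  -> R2 @ bar 8 tick 0 v(1, 2): B3/F4 TT -> C4/G4 P5 similar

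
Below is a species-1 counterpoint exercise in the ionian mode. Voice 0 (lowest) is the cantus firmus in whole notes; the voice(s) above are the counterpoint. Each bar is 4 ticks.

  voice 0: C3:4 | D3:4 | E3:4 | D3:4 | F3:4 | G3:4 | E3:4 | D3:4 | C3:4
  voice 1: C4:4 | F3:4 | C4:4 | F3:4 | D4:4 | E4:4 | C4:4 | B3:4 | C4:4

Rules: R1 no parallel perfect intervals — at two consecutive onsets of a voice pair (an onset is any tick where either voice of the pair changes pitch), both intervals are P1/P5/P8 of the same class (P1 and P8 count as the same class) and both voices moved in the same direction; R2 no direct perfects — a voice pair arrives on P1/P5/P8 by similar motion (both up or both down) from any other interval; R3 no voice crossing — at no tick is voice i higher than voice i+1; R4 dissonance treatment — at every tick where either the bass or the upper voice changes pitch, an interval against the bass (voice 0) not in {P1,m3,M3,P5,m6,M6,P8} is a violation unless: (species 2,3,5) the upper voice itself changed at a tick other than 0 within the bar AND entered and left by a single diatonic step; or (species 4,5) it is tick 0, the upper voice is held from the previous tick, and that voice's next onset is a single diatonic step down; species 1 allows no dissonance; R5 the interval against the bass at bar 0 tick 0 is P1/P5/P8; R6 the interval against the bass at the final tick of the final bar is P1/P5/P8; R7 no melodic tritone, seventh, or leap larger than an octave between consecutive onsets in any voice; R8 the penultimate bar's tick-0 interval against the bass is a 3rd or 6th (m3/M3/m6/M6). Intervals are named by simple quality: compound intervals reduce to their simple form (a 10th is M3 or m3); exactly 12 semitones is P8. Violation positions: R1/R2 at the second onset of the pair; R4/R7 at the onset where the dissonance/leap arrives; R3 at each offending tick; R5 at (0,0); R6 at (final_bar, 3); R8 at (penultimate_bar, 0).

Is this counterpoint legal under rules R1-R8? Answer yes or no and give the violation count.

Yes (0 violations)

bar 0: v0=C3 v1=C4 (P8)
bar 1: v0=D3 v1=F3 (m3)
bar 2: v0=E3 v1=C4 (m6)
bar 3: v0=D3 v1=F3 (m3)
bar 4: v0=F3 v1=D4 (M6)
bar 5: v0=G3 v1=E4 (M6)
bar 6: v0=E3 v1=C4 (m6)
bar 7: v0=D3 v1=B3 (M6)
bar 8: v0=C3 v1=C4 (P8)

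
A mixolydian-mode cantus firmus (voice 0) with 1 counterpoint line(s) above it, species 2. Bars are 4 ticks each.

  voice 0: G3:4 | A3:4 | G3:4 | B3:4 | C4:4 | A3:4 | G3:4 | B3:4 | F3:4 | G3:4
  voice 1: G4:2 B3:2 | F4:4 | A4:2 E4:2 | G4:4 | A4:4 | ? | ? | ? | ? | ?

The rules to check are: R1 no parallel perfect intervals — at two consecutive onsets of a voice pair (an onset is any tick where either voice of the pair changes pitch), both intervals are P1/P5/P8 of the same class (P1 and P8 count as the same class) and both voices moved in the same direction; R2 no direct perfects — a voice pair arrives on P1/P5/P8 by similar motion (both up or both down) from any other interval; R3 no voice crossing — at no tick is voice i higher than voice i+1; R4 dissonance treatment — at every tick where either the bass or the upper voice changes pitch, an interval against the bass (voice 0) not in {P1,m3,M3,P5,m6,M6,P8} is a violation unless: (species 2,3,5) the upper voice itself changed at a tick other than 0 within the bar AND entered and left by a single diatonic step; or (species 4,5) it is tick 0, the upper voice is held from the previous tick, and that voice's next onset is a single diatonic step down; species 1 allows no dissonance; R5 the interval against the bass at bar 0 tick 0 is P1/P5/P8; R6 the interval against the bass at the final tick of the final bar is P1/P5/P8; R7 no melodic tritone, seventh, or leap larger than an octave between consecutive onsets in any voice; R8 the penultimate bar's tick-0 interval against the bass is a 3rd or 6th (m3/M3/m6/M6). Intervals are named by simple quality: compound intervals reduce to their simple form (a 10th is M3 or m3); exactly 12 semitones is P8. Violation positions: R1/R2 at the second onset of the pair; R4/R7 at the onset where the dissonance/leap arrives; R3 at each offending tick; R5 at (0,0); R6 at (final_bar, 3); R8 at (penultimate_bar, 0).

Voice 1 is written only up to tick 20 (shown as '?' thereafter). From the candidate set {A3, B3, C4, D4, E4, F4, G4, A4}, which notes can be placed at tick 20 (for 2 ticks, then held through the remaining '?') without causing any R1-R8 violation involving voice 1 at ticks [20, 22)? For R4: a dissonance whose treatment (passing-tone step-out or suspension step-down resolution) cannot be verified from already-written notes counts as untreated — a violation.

{A4, C4, F4}

A3: violates R2
B3: violates R4,R7
C4: legal
D4: violates R4
E4: violates R2
F4: legal
G4: violates R4
A4: legal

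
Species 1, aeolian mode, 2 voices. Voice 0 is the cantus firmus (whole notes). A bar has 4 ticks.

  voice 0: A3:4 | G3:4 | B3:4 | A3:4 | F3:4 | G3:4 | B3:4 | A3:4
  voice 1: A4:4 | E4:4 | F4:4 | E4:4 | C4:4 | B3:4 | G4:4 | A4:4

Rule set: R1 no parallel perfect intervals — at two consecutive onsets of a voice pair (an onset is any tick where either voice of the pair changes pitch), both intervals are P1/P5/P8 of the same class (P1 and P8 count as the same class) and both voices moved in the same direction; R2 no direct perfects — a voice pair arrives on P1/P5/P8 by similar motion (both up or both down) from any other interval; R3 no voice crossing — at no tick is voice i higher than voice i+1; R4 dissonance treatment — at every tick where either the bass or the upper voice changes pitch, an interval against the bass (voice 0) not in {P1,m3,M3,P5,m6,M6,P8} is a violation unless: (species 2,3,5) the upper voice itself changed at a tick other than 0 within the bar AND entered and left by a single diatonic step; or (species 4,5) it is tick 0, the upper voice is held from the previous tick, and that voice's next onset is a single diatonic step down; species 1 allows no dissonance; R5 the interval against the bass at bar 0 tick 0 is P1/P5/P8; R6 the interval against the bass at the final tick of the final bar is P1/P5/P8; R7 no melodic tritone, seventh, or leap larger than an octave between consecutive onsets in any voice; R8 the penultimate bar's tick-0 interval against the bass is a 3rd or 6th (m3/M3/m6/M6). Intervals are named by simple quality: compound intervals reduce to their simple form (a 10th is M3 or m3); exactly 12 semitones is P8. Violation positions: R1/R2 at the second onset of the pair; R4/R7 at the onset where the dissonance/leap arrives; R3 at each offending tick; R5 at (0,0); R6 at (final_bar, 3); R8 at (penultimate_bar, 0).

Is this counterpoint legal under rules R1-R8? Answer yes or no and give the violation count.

No (3 violations)

bar 0: v0=A3 v1=A4 (P8)
bar 1: v0=G3 v1=E4 (M6)
bar 2: v0=B3 v1=F4 (TT)
bar 3: v0=A3 v1=E4 (P5)
bar 4: v0=F3 v1=C4 (P5)
bar 5: v0=G3 v1=B3 (M3)
bar 6: v0=B3 v1=G4 (m6)
bar 7: v0=A3 v1=A4 (P8)
  R4 @ bar2.0: B3/F4 TT untreated
  R2 @ bar3.0: B3/F4 TT -> A3/E4 P5 similar
  R1 @ bar4.0: A3/E4 P5 -> F3/C4 P5 similar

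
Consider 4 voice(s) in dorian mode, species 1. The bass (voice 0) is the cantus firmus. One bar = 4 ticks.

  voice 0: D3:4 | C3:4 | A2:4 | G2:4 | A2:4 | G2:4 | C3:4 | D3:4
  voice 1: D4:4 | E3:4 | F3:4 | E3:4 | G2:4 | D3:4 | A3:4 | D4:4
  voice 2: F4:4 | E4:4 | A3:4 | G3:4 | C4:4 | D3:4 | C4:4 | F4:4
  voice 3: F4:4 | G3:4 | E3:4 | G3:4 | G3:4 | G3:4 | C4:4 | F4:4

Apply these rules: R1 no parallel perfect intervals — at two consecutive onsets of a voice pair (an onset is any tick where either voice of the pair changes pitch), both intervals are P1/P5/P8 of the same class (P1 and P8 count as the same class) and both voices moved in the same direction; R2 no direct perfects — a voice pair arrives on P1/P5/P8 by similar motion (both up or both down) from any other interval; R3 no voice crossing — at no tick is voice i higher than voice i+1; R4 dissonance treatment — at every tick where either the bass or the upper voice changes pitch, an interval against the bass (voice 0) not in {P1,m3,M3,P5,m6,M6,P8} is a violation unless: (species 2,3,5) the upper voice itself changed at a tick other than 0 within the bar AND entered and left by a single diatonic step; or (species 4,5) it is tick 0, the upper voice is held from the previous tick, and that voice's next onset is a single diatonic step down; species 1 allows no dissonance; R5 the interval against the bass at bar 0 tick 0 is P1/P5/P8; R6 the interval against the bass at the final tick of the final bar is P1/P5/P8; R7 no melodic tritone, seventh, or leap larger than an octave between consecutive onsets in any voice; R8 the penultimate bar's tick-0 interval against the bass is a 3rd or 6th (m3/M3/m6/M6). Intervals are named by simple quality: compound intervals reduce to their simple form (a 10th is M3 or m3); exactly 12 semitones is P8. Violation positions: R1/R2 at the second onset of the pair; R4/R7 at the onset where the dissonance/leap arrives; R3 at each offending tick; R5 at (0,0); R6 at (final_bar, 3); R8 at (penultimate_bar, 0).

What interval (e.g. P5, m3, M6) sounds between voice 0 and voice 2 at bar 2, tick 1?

P8

voice 0=A2 voice 2=A3 -> P8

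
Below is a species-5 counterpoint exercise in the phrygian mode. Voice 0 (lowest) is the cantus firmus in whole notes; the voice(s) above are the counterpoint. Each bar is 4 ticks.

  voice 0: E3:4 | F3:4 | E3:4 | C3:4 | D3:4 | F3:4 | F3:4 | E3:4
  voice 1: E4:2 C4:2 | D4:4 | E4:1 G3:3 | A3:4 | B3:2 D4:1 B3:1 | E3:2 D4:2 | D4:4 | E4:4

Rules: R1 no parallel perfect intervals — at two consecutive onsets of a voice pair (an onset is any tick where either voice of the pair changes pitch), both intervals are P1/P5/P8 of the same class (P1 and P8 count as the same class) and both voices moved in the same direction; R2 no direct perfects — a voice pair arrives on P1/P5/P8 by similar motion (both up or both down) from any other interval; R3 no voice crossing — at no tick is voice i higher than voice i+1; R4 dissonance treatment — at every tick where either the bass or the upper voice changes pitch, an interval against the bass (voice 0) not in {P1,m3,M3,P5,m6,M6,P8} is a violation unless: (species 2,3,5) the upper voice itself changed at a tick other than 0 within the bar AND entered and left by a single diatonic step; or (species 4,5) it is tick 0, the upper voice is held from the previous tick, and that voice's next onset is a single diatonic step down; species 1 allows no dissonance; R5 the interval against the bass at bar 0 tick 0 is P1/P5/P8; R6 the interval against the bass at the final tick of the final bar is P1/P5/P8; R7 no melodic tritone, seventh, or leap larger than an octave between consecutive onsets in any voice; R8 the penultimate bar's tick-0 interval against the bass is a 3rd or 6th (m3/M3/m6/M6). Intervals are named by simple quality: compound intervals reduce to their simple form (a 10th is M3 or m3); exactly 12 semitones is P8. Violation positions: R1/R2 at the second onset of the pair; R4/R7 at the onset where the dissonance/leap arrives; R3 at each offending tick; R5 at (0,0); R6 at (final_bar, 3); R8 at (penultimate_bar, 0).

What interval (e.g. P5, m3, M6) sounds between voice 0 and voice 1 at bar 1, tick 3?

M6

voice 0=F3 voice 1=D4 -> M6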